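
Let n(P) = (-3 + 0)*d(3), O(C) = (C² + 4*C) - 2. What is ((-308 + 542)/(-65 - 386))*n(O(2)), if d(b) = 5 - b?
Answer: 1404/451 ≈ 3.1131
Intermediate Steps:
O(C) = -2 + C² + 4*C
n(P) = -6 (n(P) = (-3 + 0)*(5 - 1*3) = -3*(5 - 3) = -3*2 = -6)
((-308 + 542)/(-65 - 386))*n(O(2)) = ((-308 + 542)/(-65 - 386))*(-6) = (234/(-451))*(-6) = (234*(-1/451))*(-6) = -234/451*(-6) = 1404/451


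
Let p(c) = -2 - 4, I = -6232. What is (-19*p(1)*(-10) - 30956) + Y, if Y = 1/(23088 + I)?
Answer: -541010175/16856 ≈ -32096.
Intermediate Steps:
p(c) = -6
Y = 1/16856 (Y = 1/(23088 - 6232) = 1/16856 ≈ 5.9326e-5)
(-19*p(1)*(-10) - 30956) + Y = (-19*(-6)*(-10) - 30956) + 1/16856 = (114*(-10) - 30956) + 1/16856 = (-1140 - 30956) + 1/16856 = -32096 + 1/16856 = -541010175/16856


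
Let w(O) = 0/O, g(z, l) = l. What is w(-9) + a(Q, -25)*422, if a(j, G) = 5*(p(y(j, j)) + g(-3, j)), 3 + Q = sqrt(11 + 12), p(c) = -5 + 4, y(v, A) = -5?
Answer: -8440 + 2110*sqrt(23) ≈ 1679.2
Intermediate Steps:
p(c) = -1
Q = -3 + sqrt(23) (Q = -3 + sqrt(11 + 12) = -3 + sqrt(23) ≈ 1.7958)
a(j, G) = -5 + 5*j (a(j, G) = 5*(-1 + j) = -5 + 5*j)
w(O) = 0
w(-9) + a(Q, -25)*422 = 0 + (-5 + 5*(-3 + sqrt(23)))*422 = 0 + (-5 + (-15 + 5*sqrt(23)))*422 = 0 + (-20 + 5*sqrt(23))*422 = 0 + (-8440 + 2110*sqrt(23)) = -8440 + 2110*sqrt(23)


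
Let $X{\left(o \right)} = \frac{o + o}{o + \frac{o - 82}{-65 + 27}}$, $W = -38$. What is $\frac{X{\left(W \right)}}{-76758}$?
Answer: $- \frac{361}{12703449} \approx -2.8417 \cdot 10^{-5}$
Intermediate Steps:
$X{\left(o \right)} = \frac{2 o}{\frac{41}{19} + \frac{37 o}{38}}$ ($X{\left(o \right)} = \frac{2 o}{o + \frac{-82 + o}{-38}} = \frac{2 o}{o + \left(-82 + o\right) \left(- \frac{1}{38}\right)} = \frac{2 o}{o - \left(- \frac{41}{19} + \frac{o}{38}\right)} = \frac{2 o}{\frac{41}{19} + \frac{37 o}{38}}$)
$\frac{X{\left(W \right)}}{-76758} = \frac{76 \left(-38\right) \frac{1}{82 + 37 \left(-38\right)}}{-76758} = 76 \left(-38\right) \frac{1}{82 - 1406} \left(- \frac{1}{76758}\right) = 76 \left(-38\right) \frac{1}{-1324} \left(- \frac{1}{76758}\right) = 76 \left(-38\right) \left(- \frac{1}{1324}\right) \left(- \frac{1}{76758}\right) = \frac{722}{331} \left(- \frac{1}{76758}\right) = - \frac{361}{12703449}$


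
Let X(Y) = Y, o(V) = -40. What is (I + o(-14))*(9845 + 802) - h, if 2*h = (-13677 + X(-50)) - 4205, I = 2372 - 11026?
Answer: -92556052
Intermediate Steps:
I = -8654
h = -8966 (h = ((-13677 - 50) - 4205)/2 = (-13727 - 4205)/2 = (1/2)*(-17932) = -8966)
(I + o(-14))*(9845 + 802) - h = (-8654 - 40)*(9845 + 802) - 1*(-8966) = -8694*10647 + 8966 = -92565018 + 8966 = -92556052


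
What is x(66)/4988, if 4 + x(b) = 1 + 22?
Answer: 19/4988 ≈ 0.0038091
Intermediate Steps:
x(b) = 19 (x(b) = -4 + (1 + 22) = -4 + 23 = 19)
x(66)/4988 = 19/4988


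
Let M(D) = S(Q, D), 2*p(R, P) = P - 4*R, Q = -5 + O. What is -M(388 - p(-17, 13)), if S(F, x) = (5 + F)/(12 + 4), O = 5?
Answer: -5/16 ≈ -0.31250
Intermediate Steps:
Q = 0 (Q = -5 + 5 = 0)
p(R, P) = P/2 - 2*R (p(R, P) = (P - 4*R)/2 = P/2 - 2*R)
S(F, x) = 5/16 + F/16 (S(F, x) = (5 + F)/16 = (5 + F)*(1/16) = 5/16 + F/16)
M(D) = 5/16 (M(D) = 5/16 + (1/16)*0 = 5/16 + 0 = 5/16)
-M(388 - p(-17, 13)) = -1*5/16 = -5/16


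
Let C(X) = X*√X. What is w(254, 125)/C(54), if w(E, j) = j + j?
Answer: 125*√6/486 ≈ 0.63001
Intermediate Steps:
w(E, j) = 2*j
C(X) = X^(3/2)
w(254, 125)/C(54) = (2*125)/(54^(3/2)) = 250/((162*√6)) = 250*(√6/972) = 125*√6/486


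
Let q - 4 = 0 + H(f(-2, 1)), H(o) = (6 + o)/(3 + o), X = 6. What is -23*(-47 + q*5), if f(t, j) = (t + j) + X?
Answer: 3703/8 ≈ 462.88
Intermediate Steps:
f(t, j) = 6 + j + t (f(t, j) = (t + j) + 6 = (j + t) + 6 = 6 + j + t)
H(o) = (6 + o)/(3 + o)
q = 43/8 (q = 4 + (0 + (6 + (6 + 1 - 2))/(3 + (6 + 1 - 2))) = 4 + (0 + (6 + 5)/(3 + 5)) = 4 + (0 + 11/8) = 4 + 11/8 = 43/8 ≈ 5.3750)
-23*(-47 + q*5) = -23*(-47 + (43/8)*5) = -23*(-47 + 215/8) = -23*(-161/8) = 3703/8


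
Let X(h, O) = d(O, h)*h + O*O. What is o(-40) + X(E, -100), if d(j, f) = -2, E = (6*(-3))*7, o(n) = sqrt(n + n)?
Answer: 10252 + 4*I*sqrt(5) ≈ 10252.0 + 8.9443*I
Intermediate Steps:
o(n) = sqrt(2)*sqrt(n) (o(n) = sqrt(2*n) = sqrt(2)*sqrt(n))
E = -126 (E = -18*7 = -126)
X(h, O) = O**2 - 2*h (X(h, O) = -2*h + O*O = -2*h + O**2 = O**2 - 2*h)
o(-40) + X(E, -100) = sqrt(2)*sqrt(-40) + ((-100)**2 - 2*(-126)) = sqrt(2)*(2*I*sqrt(10)) + (10000 + 252) = 4*I*sqrt(5) + 10252 = 10252 + 4*I*sqrt(5)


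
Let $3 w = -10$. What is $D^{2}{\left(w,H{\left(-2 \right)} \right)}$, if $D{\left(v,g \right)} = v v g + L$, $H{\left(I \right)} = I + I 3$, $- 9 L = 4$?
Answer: $\frac{71824}{9} \approx 7980.4$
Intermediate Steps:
$w = - \frac{10}{3}$ ($w = \frac{1}{3} \left(-10\right) = - \frac{10}{3} \approx -3.3333$)
$L = - \frac{4}{9}$ ($L = \left(- \frac{1}{9}\right) 4 = - \frac{4}{9} \approx -0.44444$)
$H{\left(I \right)} = 4 I$ ($H{\left(I \right)} = I + 3 I = 4 I$)
$D{\left(v,g \right)} = - \frac{4}{9} + g v^{2}$ ($D{\left(v,g \right)} = v v g - \frac{4}{9} = v^{2} g - \frac{4}{9} = g v^{2} - \frac{4}{9} = - \frac{4}{9} + g v^{2}$)
$D^{2}{\left(w,H{\left(-2 \right)} \right)} = \left(- \frac{4}{9} + 4 \left(-2\right) \left(- \frac{10}{3}\right)^{2}\right)^{2} = \left(- \frac{4}{9} - \frac{800}{9}\right)^{2} = \left(- \frac{268}{3}\right)^{2} = \frac{71824}{9}$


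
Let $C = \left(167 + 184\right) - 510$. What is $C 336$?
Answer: $-53424$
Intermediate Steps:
$C = -159$ ($C = 351 - 510 = -159$)
$C 336 = \left(-159\right) 336 = -53424$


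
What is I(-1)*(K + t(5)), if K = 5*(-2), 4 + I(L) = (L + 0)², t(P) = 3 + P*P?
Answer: -54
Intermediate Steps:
t(P) = 3 + P²
I(L) = -4 + L² (I(L) = -4 + (L + 0)² = -4 + L²)
K = -10
I(-1)*(K + t(5)) = (-4 + (-1)²)*(-10 + (3 + 5²)) = (-4 + 1)*(-10 + (3 + 25)) = -3*(-10 + 28) = -3*18 = -54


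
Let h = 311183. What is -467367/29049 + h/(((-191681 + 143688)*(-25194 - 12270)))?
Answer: -280107128069339/17410128428616 ≈ -16.089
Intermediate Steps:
-467367/29049 + h/(((-191681 + 143688)*(-25194 - 12270))) = -467367/29049 + 311183/(((-191681 + 143688)*(-25194 - 12270))) = -467367*1/29049 + 311183/((-47993*(-37464))) = -155789/9683 + 311183/1798009752 = -280107128069339/17410128428616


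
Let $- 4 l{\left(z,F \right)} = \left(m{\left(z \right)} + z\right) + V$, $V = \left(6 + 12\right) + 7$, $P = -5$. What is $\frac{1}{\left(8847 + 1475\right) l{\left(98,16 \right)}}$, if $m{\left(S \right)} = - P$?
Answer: $- \frac{1}{330304} \approx -3.0275 \cdot 10^{-6}$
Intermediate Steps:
$V = 25$ ($V = 18 + 7 = 25$)
$m{\left(S \right)} = 5$ ($m{\left(S \right)} = \left(-1\right) \left(-5\right) = 5$)
$l{\left(z,F \right)} = - \frac{15}{2} - \frac{z}{4}$ ($l{\left(z,F \right)} = - \frac{\left(5 + z\right) + 25}{4} = - \frac{30 + z}{4} = - \frac{15}{2} - \frac{z}{4}$)
$\frac{1}{\left(8847 + 1475\right) l{\left(98,16 \right)}} = \frac{1}{\left(8847 + 1475\right) \left(- \frac{15}{2} - \frac{49}{2}\right)} = \frac{1}{10322 \left(- \frac{15}{2} - \frac{49}{2}\right)} = \frac{1}{10322 \left(-32\right)} = \frac{1}{10322} \left(- \frac{1}{32}\right) = - \frac{1}{330304}$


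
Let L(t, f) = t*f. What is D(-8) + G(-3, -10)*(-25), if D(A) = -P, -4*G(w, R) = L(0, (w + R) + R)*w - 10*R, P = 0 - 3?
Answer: 628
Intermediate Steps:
L(t, f) = f*t
P = -3
G(w, R) = 5*R/2 (G(w, R) = -((((w + R) + R)*0)*w - 10*R)/4 = -((((R + w) + R)*0)*w - 10*R)/4 = -(((w + 2*R)*0)*w - 10*R)/4 = -(0*w - 10*R)/4 = -(0 - 10*R)/4 = -(-5)*R/2 = 5*R/2)
D(A) = 3 (D(A) = -1*(-3) = 3)
D(-8) + G(-3, -10)*(-25) = 3 + ((5/2)*(-10))*(-25) = 3 - 25*(-25) = 3 + 625 = 628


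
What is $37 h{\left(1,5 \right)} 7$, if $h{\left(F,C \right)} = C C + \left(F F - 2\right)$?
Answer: $6216$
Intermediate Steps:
$h{\left(F,C \right)} = -2 + C^{2} + F^{2}$ ($h{\left(F,C \right)} = C^{2} + \left(F^{2} - 2\right) = C^{2} + \left(-2 + F^{2}\right) = -2 + C^{2} + F^{2}$)
$37 h{\left(1,5 \right)} 7 = 37 \left(-2 + 5^{2} + 1^{2}\right) 7 = 37 \left(-2 + 25 + 1\right) 7 = 37 \cdot 24 \cdot 7 = 888 \cdot 7 = 6216$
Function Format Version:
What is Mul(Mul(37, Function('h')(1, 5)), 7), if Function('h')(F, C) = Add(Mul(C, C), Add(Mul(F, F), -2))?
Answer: 6216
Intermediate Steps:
Function('h')(F, C) = Add(-2, Pow(C, 2), Pow(F, 2)) (Function('h')(F, C) = Add(Pow(C, 2), Add(Pow(F, 2), -2)) = Add(Pow(C, 2), Add(-2, Pow(F, 2))) = Add(-2, Pow(C, 2), Pow(F, 2)))
Mul(Mul(37, Function('h')(1, 5)), 7) = Mul(Mul(37, Add(-2, Pow(5, 2), Pow(1, 2))), 7) = Mul(Mul(37, Add(-2, 25, 1)), 7) = Mul(Mul(37, 24), 7) = Mul(888, 7) = 6216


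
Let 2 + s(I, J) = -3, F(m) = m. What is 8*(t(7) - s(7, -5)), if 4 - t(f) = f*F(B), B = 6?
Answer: -264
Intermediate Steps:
s(I, J) = -5 (s(I, J) = -2 - 3 = -5)
t(f) = 4 - 6*f (t(f) = 4 - f*6 = 4 - 6*f)
8*(t(7) - s(7, -5)) = 8*((4 - 6*7) - 1*(-5)) = 8*((4 - 42) + 5) = 8*(-38 + 5) = 8*(-33) = -264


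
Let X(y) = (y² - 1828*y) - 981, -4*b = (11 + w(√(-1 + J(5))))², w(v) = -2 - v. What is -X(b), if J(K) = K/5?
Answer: -583137/16 ≈ -36446.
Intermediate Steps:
J(K) = K/5 (J(K) = K*(⅕) = K/5)
b = -81/4 (b = -(11 + (-2 - √(-1 + (⅕)*5)))²/4 = -(11 + (-2 - √(-1 + 1)))²/4 = -(11 + (-2 - √0))²/4 = -(11 + (-2 - 1*0))²/4 = -(11 + (-2 + 0))²/4 = -(11 - 2)²/4 = -¼*9² = -¼*81 = -81/4 ≈ -20.250)
X(y) = -981 + y² - 1828*y
-X(b) = -(-981 + (-81/4)² - 1828*(-81/4)) = -(-981 + 6561/16 + 37017) = -1*583137/16 = -583137/16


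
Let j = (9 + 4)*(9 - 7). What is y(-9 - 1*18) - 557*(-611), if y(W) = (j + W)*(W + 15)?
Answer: 340339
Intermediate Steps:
j = 26 (j = 13*2 = 26)
y(W) = (15 + W)*(26 + W) (y(W) = (26 + W)*(W + 15) = (26 + W)*(15 + W) = (15 + W)*(26 + W))
y(-9 - 1*18) - 557*(-611) = (390 + (-9 - 1*18)**2 + 41*(-9 - 1*18)) - 557*(-611) = (390 + (-9 - 18)**2 + 41*(-9 - 18)) + 340327 = (390 + (-27)**2 + 41*(-27)) + 340327 = (390 + 729 - 1107) + 340327 = 12 + 340327 = 340339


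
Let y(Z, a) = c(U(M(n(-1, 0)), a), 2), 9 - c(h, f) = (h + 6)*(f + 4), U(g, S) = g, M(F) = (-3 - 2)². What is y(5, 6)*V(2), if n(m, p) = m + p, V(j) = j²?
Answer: -708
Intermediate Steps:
M(F) = 25 (M(F) = (-5)² = 25)
c(h, f) = 9 - (4 + f)*(6 + h) (c(h, f) = 9 - (h + 6)*(f + 4) = 9 - (6 + h)*(4 + f) = 9 - (4 + f)*(6 + h))
y(Z, a) = -177 (y(Z, a) = -15 - 6*2 - 4*25 - 1*2*25 = -15 - 12 - 100 - 50 = -177)
y(5, 6)*V(2) = -177*2² = -177*4 = -708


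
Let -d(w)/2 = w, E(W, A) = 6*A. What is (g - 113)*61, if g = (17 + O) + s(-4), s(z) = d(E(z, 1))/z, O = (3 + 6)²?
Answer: -732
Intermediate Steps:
O = 81 (O = 9² = 81)
d(w) = -2*w
s(z) = -12/z (s(z) = (-12)/z = (-2*6)/z = -12/z)
g = 101 (g = (17 + 81) - 12/(-4) = 98 - 12*(-¼) = 98 + 3 = 101)
(g - 113)*61 = (101 - 113)*61 = -12*61 = -732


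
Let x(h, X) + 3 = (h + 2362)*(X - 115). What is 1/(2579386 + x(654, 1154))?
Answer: 1/5713007 ≈ 1.7504e-7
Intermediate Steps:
x(h, X) = -3 + (-115 + X)*(2362 + h) (x(h, X) = -3 + (h + 2362)*(X - 115) = -3 + (2362 + h)*(-115 + X) = -3 + (-115 + X)*(2362 + h))
1/(2579386 + x(654, 1154)) = 1/(2579386 + (-271633 - 115*654 + 2362*1154 + 1154*654)) = 1/(2579386 + (-271633 - 75210 + 2725748 + 754716)) = 1/(2579386 + 3133621) = 1/5713007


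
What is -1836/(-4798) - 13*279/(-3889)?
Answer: 12271275/9329711 ≈ 1.3153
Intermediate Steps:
-1836/(-4798) - 13*279/(-3889) = -1836*(-1/4798) - 3627*(-1/3889) = 918/2399 + 3627/3889 = 12271275/9329711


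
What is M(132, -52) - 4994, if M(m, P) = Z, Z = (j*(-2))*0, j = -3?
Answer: -4994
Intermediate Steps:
Z = 0 (Z = -3*(-2)*0 = 6*0 = 0)
M(m, P) = 0
M(132, -52) - 4994 = 0 - 4994 = -4994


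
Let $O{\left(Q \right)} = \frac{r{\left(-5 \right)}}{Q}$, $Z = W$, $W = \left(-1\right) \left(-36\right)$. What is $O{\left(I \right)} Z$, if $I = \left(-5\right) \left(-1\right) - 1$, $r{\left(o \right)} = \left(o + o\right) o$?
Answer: $450$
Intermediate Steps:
$r{\left(o \right)} = 2 o^{2}$ ($r{\left(o \right)} = 2 o o = 2 o^{2}$)
$W = 36$
$I = 4$ ($I = 5 - 1 = 4$)
$Z = 36$
$O{\left(Q \right)} = \frac{50}{Q}$ ($O{\left(Q \right)} = \frac{2 \left(-5\right)^{2}}{Q} = \frac{2 \cdot 25}{Q} = \frac{50}{Q}$)
$O{\left(I \right)} Z = \frac{50}{4} \cdot 36 = 50 \cdot \frac{1}{4} \cdot 36 = \frac{25}{2} \cdot 36 = 450$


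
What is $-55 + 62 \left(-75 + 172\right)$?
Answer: $5959$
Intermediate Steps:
$-55 + 62 \left(-75 + 172\right) = -55 + 62 \cdot 97 = -55 + 6014 = 5959$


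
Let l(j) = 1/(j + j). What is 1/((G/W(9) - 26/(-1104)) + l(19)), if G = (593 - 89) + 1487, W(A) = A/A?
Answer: 10488/20882131 ≈ 0.00050225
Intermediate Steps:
W(A) = 1
G = 1991 (G = 504 + 1487 = 1991)
l(j) = 1/(2*j)
1/((G/W(9) - 26/(-1104)) + l(19)) = 1/((1991/1 - 26/(-1104)) + (½)/19) = 1/((1991*1 - 26*(-1/1104)) + (½)*(1/19)) = 1/((1991 + 13/552) + 1/38) = 1/(1099045/552 + 1/38) = 1/(20882131/10488) = 10488/20882131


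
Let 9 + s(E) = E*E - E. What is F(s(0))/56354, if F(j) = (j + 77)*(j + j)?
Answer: -612/28177 ≈ -0.021720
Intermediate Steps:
s(E) = -9 + E**2 - E (s(E) = -9 + (E*E - E) = -9 + (E**2 - E) = -9 + E**2 - E)
F(j) = 2*j*(77 + j) (F(j) = (77 + j)*(2*j) = 2*j*(77 + j))
F(s(0))/56354 = (2*(-9 + 0**2 - 1*0)*(77 + (-9 + 0**2 - 1*0)))/56354 = (2*(-9 + 0 + 0)*(77 + (-9 + 0 + 0)))*(1/56354) = (2*(-9)*(77 - 9))*(1/56354) = (2*(-9)*68)*(1/56354) = -1224*1/56354 = -612/28177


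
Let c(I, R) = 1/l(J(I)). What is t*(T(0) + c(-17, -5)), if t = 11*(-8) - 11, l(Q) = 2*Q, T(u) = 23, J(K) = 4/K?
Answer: -16533/8 ≈ -2066.6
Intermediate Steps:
c(I, R) = I/8 (c(I, R) = 1/(2*(4/I)) = 1/(8/I) = I/8)
t = -99 (t = -88 - 11 = -99)
t*(T(0) + c(-17, -5)) = -99*(23 + (⅛)*(-17)) = -99*(23 - 17/8) = -99*167/8 = -16533/8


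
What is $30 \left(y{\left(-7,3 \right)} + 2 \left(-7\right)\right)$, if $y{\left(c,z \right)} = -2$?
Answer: $-480$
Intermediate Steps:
$30 \left(y{\left(-7,3 \right)} + 2 \left(-7\right)\right) = 30 \left(-2 + 2 \left(-7\right)\right) = 30 \left(-2 - 14\right) = 30 \left(-16\right) = -480$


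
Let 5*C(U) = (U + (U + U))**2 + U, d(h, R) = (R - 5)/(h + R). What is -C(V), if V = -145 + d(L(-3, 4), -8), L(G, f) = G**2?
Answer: -224518/5 ≈ -44904.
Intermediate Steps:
d(h, R) = (-5 + R)/(R + h)
V = -158 (V = -145 + (-5 - 8)/(-8 + (-3)**2) = -145 - 13/(-8 + 9) = -145 - 13/1 = -145 + 1*(-13) = -145 - 13 = -158)
C(U) = U/5 + 9*U**2/5 (C(U) = ((U + (U + U))**2 + U)/5 = ((U + 2*U)**2 + U)/5 = ((3*U)**2 + U)/5 = (9*U**2 + U)/5 = (U + 9*U**2)/5 = U/5 + 9*U**2/5)
-C(V) = -(-158)*(1 + 9*(-158))/5 = -(-158)*(1 - 1422)/5 = -(-158)*(-1421)/5 = -1*224518/5 = -224518/5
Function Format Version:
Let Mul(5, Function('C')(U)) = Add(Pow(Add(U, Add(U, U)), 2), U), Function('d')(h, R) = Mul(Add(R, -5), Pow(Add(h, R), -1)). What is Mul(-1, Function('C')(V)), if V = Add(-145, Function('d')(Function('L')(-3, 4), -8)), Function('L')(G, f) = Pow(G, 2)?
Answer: Rational(-224518, 5) ≈ -44904.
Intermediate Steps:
Function('d')(h, R) = Mul(Pow(Add(R, h), -1), Add(-5, R)) (Function('d')(h, R) = Mul(Add(-5, R), Pow(Add(R, h), -1)) = Mul(Pow(Add(R, h), -1), Add(-5, R)))
V = -158 (V = Add(-145, Mul(Pow(Add(-8, Pow(-3, 2)), -1), Add(-5, -8))) = Add(-145, Mul(Pow(Add(-8, 9), -1), -13)) = Add(-145, Mul(Pow(1, -1), -13)) = Add(-145, Mul(1, -13)) = Add(-145, -13) = -158)
Function('C')(U) = Add(Mul(Rational(1, 5), U), Mul(Rational(9, 5), Pow(U, 2))) (Function('C')(U) = Mul(Rational(1, 5), Add(Pow(Add(U, Add(U, U)), 2), U)) = Mul(Rational(1, 5), Add(Pow(Add(U, Mul(2, U)), 2), U)) = Mul(Rational(1, 5), Add(Pow(Mul(3, U), 2), U)) = Mul(Rational(1, 5), Add(Mul(9, Pow(U, 2)), U)) = Mul(Rational(1, 5), Add(U, Mul(9, Pow(U, 2)))) = Add(Mul(Rational(1, 5), U), Mul(Rational(9, 5), Pow(U, 2))))
Mul(-1, Function('C')(V)) = Mul(-1, Mul(Rational(1, 5), -158, Add(1, Mul(9, -158)))) = Mul(-1, Mul(Rational(1, 5), -158, Add(1, -1422))) = Mul(-1, Mul(Rational(1, 5), -158, -1421)) = Mul(-1, Rational(224518, 5)) = Rational(-224518, 5)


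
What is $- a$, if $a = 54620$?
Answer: $-54620$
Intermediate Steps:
$- a = \left(-1\right) 54620 = -54620$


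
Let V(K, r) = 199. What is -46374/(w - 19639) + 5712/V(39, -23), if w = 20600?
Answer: -3739194/191239 ≈ -19.552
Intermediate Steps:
-46374/(w - 19639) + 5712/V(39, -23) = -46374/(20600 - 19639) + 5712/199 = -46374/961 + 5712*(1/199) = -46374*1/961 + 5712/199 = -46374/961 + 5712/199 = -3739194/191239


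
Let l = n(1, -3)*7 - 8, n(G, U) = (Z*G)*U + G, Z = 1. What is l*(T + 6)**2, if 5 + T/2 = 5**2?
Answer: -46552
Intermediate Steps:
T = 40 (T = -10 + 2*5**2 = -10 + 2*25 = -10 + 50 = 40)
n(G, U) = G + G*U (n(G, U) = (1*G)*U + G = G*U + G = G + G*U)
l = -22 (l = (1*(1 - 3))*7 - 8 = (1*(-2))*7 - 8 = -2*7 - 8 = -14 - 8 = -22)
l*(T + 6)**2 = -22*(40 + 6)**2 = -22*46**2 = -22*2116 = -46552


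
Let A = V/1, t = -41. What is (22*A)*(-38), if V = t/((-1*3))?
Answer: -34276/3 ≈ -11425.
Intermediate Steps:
V = 41/3 (V = -41/((-1*3)) = -41/(-3) = -41*(-⅓) = 41/3 ≈ 13.667)
A = 41/3 (A = (41/3)/1 = (41/3)*1 = 41/3 ≈ 13.667)
(22*A)*(-38) = (22*(41/3))*(-38) = (902/3)*(-38) = -34276/3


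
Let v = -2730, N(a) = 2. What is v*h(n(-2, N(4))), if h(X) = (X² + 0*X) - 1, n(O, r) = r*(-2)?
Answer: -40950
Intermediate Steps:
n(O, r) = -2*r
h(X) = -1 + X² (h(X) = (X² + 0) - 1 = X² - 1 = -1 + X²)
v*h(n(-2, N(4))) = -2730*(-1 + (-2*2)²) = -2730*(-1 + (-4)²) = -2730*(-1 + 16) = -2730*15 = -40950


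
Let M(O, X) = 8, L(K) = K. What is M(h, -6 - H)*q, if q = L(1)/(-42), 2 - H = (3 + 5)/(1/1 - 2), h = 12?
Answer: -4/21 ≈ -0.19048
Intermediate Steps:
H = 10 (H = 2 - (3 + 5)/(1/1 - 2) = 2 - 8/(1 - 2) = 2 - 8/(-1) = 2 - 8*(-1) = 2 - 1*(-8) = 2 + 8 = 10)
q = -1/42 (q = 1/(-42) = 1*(-1/42) = -1/42 ≈ -0.023810)
M(h, -6 - H)*q = 8*(-1/42) = -4/21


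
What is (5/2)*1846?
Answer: 4615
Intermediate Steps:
(5/2)*1846 = 4615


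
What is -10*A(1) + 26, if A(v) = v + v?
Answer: 6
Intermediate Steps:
A(v) = 2*v
-10*A(1) + 26 = -20 + 26 = 6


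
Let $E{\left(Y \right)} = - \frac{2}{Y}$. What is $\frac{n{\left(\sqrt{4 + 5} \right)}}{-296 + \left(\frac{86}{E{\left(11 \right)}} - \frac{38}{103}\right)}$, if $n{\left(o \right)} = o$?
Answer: $- \frac{103}{26415} \approx -0.0038993$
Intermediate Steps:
$\frac{n{\left(\sqrt{4 + 5} \right)}}{-296 + \left(\frac{86}{E{\left(11 \right)}} - \frac{38}{103}\right)} = \frac{\sqrt{4 + 5}}{-296 + \left(\frac{86}{\left(-2\right) \frac{1}{11}} - \frac{38}{103}\right)} = \frac{\sqrt{9}}{-296 + \left(\frac{86}{\left(-2\right) \frac{1}{11}} - \frac{38}{103}\right)} = \frac{3}{-296 + \left(\frac{86}{- \frac{2}{11}} - \frac{38}{103}\right)} = \frac{3}{-296 + \left(86 \left(- \frac{11}{2}\right) - \frac{38}{103}\right)} = \frac{3}{-296 - \frac{48757}{103}} = \frac{3}{- \frac{79245}{103}} = 3 \left(- \frac{103}{79245}\right) = - \frac{103}{26415}$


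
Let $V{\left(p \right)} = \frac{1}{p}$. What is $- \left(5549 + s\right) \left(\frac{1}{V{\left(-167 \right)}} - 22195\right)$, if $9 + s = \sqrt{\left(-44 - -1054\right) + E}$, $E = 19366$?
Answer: $123885480 + 134172 \sqrt{566} \approx 1.2708 \cdot 10^{8}$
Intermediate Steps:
$s = -9 + 6 \sqrt{566}$ ($s = -9 + \sqrt{\left(-44 - -1054\right) + 19366} = -9 + \sqrt{\left(-44 + 1054\right) + 19366} = -9 + \sqrt{1010 + 19366} = -9 + \sqrt{20376} = -9 + 6 \sqrt{566} \approx 133.74$)
$- \left(5549 + s\right) \left(\frac{1}{V{\left(-167 \right)}} - 22195\right) = - \left(5549 - \left(9 - 6 \sqrt{566}\right)\right) \left(\frac{1}{\frac{1}{-167}} - 22195\right) = - \left(5540 + 6 \sqrt{566}\right) \left(\frac{1}{- \frac{1}{167}} - 22195\right) = - \left(5540 + 6 \sqrt{566}\right) \left(-167 - 22195\right) = - \left(5540 + 6 \sqrt{566}\right) \left(-22362\right) = - (-123885480 - 134172 \sqrt{566}) = 123885480 + 134172 \sqrt{566}$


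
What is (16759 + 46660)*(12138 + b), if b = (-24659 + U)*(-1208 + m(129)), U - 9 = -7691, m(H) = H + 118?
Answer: 1971813337541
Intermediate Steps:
m(H) = 118 + H
U = -7682 (U = 9 - 7691 = -7682)
b = 31079701 (b = (-24659 - 7682)*(-1208 + (118 + 129)) = -32341*(-1208 + 247) = -32341*(-961) = 31079701)
(16759 + 46660)*(12138 + b) = (16759 + 46660)*(12138 + 31079701) = 63419*31091839 = 1971813337541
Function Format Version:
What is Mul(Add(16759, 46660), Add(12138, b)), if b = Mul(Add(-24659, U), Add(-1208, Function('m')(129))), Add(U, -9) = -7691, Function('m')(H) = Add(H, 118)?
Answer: 1971813337541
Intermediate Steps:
Function('m')(H) = Add(118, H)
U = -7682 (U = Add(9, -7691) = -7682)
b = 31079701 (b = Mul(Add(-24659, -7682), Add(-1208, Add(118, 129))) = Mul(-32341, Add(-1208, 247)) = Mul(-32341, -961) = 31079701)
Mul(Add(16759, 46660), Add(12138, b)) = Mul(Add(16759, 46660), Add(12138, 31079701)) = Mul(63419, 31091839) = 1971813337541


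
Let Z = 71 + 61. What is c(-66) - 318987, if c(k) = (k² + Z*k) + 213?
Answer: -323130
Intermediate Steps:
Z = 132
c(k) = 213 + k² + 132*k (c(k) = (k² + 132*k) + 213 = 213 + k² + 132*k)
c(-66) - 318987 = (213 + (-66)² + 132*(-66)) - 318987 = (213 + 4356 - 8712) - 318987 = -4143 - 318987 = -323130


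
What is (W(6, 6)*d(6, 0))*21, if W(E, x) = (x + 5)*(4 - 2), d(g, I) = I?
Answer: 0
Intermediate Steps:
W(E, x) = 10 + 2*x (W(E, x) = (5 + x)*2 = 10 + 2*x)
(W(6, 6)*d(6, 0))*21 = ((10 + 2*6)*0)*21 = ((10 + 12)*0)*21 = (22*0)*21 = 0*21 = 0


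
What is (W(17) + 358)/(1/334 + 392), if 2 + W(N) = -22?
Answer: 111556/130929 ≈ 0.85203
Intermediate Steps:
W(N) = -24 (W(N) = -2 - 22 = -24)
(W(17) + 358)/(1/334 + 392) = (-24 + 358)/(1/334 + 392) = 334/(1/334 + 392) = 334/(130929/334) = 334*(334/130929) = 111556/130929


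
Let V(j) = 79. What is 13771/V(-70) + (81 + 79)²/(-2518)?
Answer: 16326489/99461 ≈ 164.15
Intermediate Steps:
13771/V(-70) + (81 + 79)²/(-2518) = 13771/79 + (81 + 79)²/(-2518) = 13771*(1/79) + 160²*(-1/2518) = 13771/79 + 25600*(-1/2518) = 13771/79 - 12800/1259 = 16326489/99461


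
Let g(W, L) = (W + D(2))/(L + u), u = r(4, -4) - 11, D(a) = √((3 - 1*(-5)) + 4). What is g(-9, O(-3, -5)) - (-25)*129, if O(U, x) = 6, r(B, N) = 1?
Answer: 12909/4 - √3/2 ≈ 3226.4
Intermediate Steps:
D(a) = 2*√3 (D(a) = √((3 + 5) + 4) = √(8 + 4) = √12 = 2*√3)
u = -10 (u = 1 - 11 = -10)
g(W, L) = (W + 2*√3)/(-10 + L) (g(W, L) = (W + 2*√3)/(L - 10) = (W + 2*√3)/(-10 + L))
g(-9, O(-3, -5)) - (-25)*129 = (-9 + 2*√3)/(-10 + 6) - (-25)*129 = (-9 + 2*√3)/(-4) - 1*(-3225) = -(-9 + 2*√3)/4 + 3225 = (9/4 - √3/2) + 3225 = 12909/4 - √3/2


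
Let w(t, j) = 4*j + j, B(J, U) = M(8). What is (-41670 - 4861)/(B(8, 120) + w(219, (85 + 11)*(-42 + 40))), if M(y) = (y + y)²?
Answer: 46531/704 ≈ 66.095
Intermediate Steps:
M(y) = 4*y² (M(y) = (2*y)² = 4*y²)
B(J, U) = 256 (B(J, U) = 4*8² = 4*64 = 256)
w(t, j) = 5*j
(-41670 - 4861)/(B(8, 120) + w(219, (85 + 11)*(-42 + 40))) = (-41670 - 4861)/(256 + 5*((85 + 11)*(-42 + 40))) = -46531/(256 + 5*(96*(-2))) = -46531/(256 + 5*(-192)) = -46531/(256 - 960) = -46531/(-704) = -46531*(-1/704) = 46531/704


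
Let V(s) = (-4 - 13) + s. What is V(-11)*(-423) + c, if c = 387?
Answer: 12231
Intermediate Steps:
V(s) = -17 + s
V(-11)*(-423) + c = (-17 - 11)*(-423) + 387 = -28*(-423) + 387 = 11844 + 387 = 12231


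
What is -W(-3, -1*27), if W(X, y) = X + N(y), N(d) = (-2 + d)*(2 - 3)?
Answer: -26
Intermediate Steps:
N(d) = 2 - d (N(d) = (-2 + d)*(-1) = 2 - d)
W(X, y) = 2 + X - y (W(X, y) = X + (2 - y) = 2 + X - y)
-W(-3, -1*27) = -(2 - 3 - (-1)*27) = -(2 - 3 - 1*(-27)) = -(2 - 3 + 27) = -1*26 = -26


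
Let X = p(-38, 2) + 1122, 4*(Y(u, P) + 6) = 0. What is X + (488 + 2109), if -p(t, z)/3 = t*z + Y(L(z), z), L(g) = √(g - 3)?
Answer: 3965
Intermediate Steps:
L(g) = √(-3 + g)
Y(u, P) = -6 (Y(u, P) = -6 + (¼)*0 = -6 + 0 = -6)
p(t, z) = 18 - 3*t*z (p(t, z) = -3*(t*z - 6) = -3*(-6 + t*z) = 18 - 3*t*z)
X = 1368 (X = (18 - 3*(-38)*2) + 1122 = (18 + 228) + 1122 = 246 + 1122 = 1368)
X + (488 + 2109) = 1368 + (488 + 2109) = 1368 + 2597 = 3965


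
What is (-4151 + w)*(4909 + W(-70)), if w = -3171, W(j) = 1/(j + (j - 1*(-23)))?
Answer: -4205405344/117 ≈ -3.5944e+7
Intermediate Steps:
W(j) = 1/(23 + 2*j) (W(j) = 1/(j + (j + 23)) = 1/(j + (23 + j)) = 1/(23 + 2*j))
(-4151 + w)*(4909 + W(-70)) = (-4151 - 3171)*(4909 + 1/(23 + 2*(-70))) = -7322*(4909 + 1/(23 - 140)) = -7322*(4909 + 1/(-117)) = -7322*(4909 - 1/117) = -7322*574352/117 = -4205405344/117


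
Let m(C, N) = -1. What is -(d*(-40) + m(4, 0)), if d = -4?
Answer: -159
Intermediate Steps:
-(d*(-40) + m(4, 0)) = -(-4*(-40) - 1) = -(160 - 1) = -1*159 = -159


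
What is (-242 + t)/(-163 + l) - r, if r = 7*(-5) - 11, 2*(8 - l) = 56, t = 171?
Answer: 8489/183 ≈ 46.388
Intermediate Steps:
l = -20 (l = 8 - ½*56 = 8 - 28 = -20)
r = -46 (r = -35 - 11 = -46)
(-242 + t)/(-163 + l) - r = (-242 + 171)/(-163 - 20) - 1*(-46) = -71/(-183) + 46 = -71*(-1/183) + 46 = 71/183 + 46 = 8489/183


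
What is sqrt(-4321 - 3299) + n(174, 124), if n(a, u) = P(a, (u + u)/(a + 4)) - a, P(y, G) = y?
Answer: 2*I*sqrt(1905) ≈ 87.293*I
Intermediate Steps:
n(a, u) = 0 (n(a, u) = a - a = 0)
sqrt(-4321 - 3299) + n(174, 124) = sqrt(-4321 - 3299) + 0 = sqrt(-7620) + 0 = 2*I*sqrt(1905) + 0 = 2*I*sqrt(1905)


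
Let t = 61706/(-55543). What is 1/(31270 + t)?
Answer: 55543/1736767904 ≈ 3.1981e-5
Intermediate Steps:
t = -61706/55543 (t = 61706*(-1/55543) = -61706/55543 ≈ -1.1110)
1/(31270 + t) = 1/(31270 - 61706/55543) = 1/(1736767904/55543) = 55543/1736767904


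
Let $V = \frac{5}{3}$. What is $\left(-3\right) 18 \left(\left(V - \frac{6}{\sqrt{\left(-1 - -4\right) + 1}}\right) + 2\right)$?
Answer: $-36$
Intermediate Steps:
$V = \frac{5}{3}$ ($V = 5 \cdot \frac{1}{3} = \frac{5}{3} \approx 1.6667$)
$\left(-3\right) 18 \left(\left(V - \frac{6}{\sqrt{\left(-1 - -4\right) + 1}}\right) + 2\right) = \left(-3\right) 18 \left(\left(\frac{5}{3} - \frac{6}{\sqrt{\left(-1 - -4\right) + 1}}\right) + 2\right) = - 54 \left(\left(\frac{5}{3} - \frac{6}{\sqrt{\left(-1 + 4\right) + 1}}\right) + 2\right) = - 54 \left(\left(\frac{5}{3} - \frac{6}{\sqrt{3 + 1}}\right) + 2\right) = - 54 \left(\left(\frac{5}{3} - \frac{6}{\sqrt{4}}\right) + 2\right) = - 54 \left(\left(\frac{5}{3} - \frac{6}{2}\right) + 2\right) = - 54 \left(\left(\frac{5}{3} - 3\right) + 2\right) = - 54 \left(- \frac{4}{3} + 2\right) = \left(-54\right) \frac{2}{3} = -36$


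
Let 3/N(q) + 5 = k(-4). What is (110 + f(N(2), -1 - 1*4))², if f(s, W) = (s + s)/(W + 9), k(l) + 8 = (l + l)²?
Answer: 13995081/1156 ≈ 12106.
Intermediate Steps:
k(l) = -8 + 4*l² (k(l) = -8 + (l + l)² = -8 + (2*l)² = -8 + 4*l²)
N(q) = 1/17 (N(q) = 3/(-5 + (-8 + 4*(-4)²)) = 3/(-5 + (-8 + 4*16)) = 3/(-5 + (-8 + 64)) = 3/(-5 + 56) = 3/51 = 3*(1/51) = 1/17)
f(s, W) = 2*s/(9 + W) (f(s, W) = (2*s)/(9 + W) = 2*s/(9 + W))
(110 + f(N(2), -1 - 1*4))² = (110 + 2*(1/17)/(9 + (-1 - 1*4)))² = (110 + 2*(1/17)/(9 + (-1 - 4)))² = (110 + 2*(1/17)/(9 - 5))² = (110 + 2*(1/17)/4)² = (110 + 2*(1/17)*(¼))² = (110 + 1/34)² = (3741/34)² = 13995081/1156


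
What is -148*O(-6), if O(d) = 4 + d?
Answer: 296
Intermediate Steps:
-148*O(-6) = -148*(4 - 6) = -148*(-2) = 296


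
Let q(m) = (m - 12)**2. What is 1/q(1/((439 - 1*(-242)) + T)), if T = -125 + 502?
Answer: 1119364/161163025 ≈ 0.0069455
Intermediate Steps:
T = 377
q(m) = (-12 + m)**2
1/q(1/((439 - 1*(-242)) + T)) = 1/((-12 + 1/((439 - 1*(-242)) + 377))**2) = 1/((-12 + 1/((439 + 242) + 377))**2) = 1/((-12 + 1/(681 + 377))**2) = 1/((-12 + 1/1058)**2) = 1/((-12695/1058)**2) = 1/(161163025/1119364) = 1119364/161163025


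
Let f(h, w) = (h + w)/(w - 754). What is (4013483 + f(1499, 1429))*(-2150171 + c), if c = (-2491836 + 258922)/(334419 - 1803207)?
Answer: -1425956339528846938967/165238650 ≈ -8.6297e+12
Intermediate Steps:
c = 1116457/734394 (c = -2232914/(-1468788) = -2232914*(-1/1468788) = 1116457/734394 ≈ 1.5202)
f(h, w) = (h + w)/(-754 + w)
(4013483 + f(1499, 1429))*(-2150171 + c) = (4013483 + (1499 + 1429)/(-754 + 1429))*(-2150171 + 1116457/734394) = (4013483 + 2928/675)*(-1579071564917/734394) = (4013483 + (1/675)*2928)*(-1579071564917/734394) = (4013483 + 976/225)*(-1579071564917/734394) = (903034651/225)*(-1579071564917/734394) = -1425956339528846938967/165238650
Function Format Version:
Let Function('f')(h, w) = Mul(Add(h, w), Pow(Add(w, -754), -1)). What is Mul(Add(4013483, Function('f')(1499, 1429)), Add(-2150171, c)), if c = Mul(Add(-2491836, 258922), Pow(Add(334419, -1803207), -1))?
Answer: Rational(-1425956339528846938967, 165238650) ≈ -8.6297e+12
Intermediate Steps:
c = Rational(1116457, 734394) (c = Mul(-2232914, Pow(-1468788, -1)) = Mul(-2232914, Rational(-1, 1468788)) = Rational(1116457, 734394) ≈ 1.5202)
Function('f')(h, w) = Mul(Pow(Add(-754, w), -1), Add(h, w)) (Function('f')(h, w) = Mul(Add(h, w), Pow(Add(-754, w), -1)) = Mul(Pow(Add(-754, w), -1), Add(h, w)))
Mul(Add(4013483, Function('f')(1499, 1429)), Add(-2150171, c)) = Mul(Add(4013483, Mul(Pow(Add(-754, 1429), -1), Add(1499, 1429))), Add(-2150171, Rational(1116457, 734394))) = Mul(Add(4013483, Mul(Pow(675, -1), 2928)), Rational(-1579071564917, 734394)) = Mul(Add(4013483, Mul(Rational(1, 675), 2928)), Rational(-1579071564917, 734394)) = Mul(Add(4013483, Rational(976, 225)), Rational(-1579071564917, 734394)) = Mul(Rational(903034651, 225), Rational(-1579071564917, 734394)) = Rational(-1425956339528846938967, 165238650)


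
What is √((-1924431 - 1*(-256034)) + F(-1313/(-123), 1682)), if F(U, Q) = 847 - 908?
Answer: I*√1668458 ≈ 1291.7*I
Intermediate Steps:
F(U, Q) = -61
√((-1924431 - 1*(-256034)) + F(-1313/(-123), 1682)) = √((-1924431 - 1*(-256034)) - 61) = √((-1924431 + 256034) - 61) = √(-1668397 - 61) = √(-1668458) = I*√1668458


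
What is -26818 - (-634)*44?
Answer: 1078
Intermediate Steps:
-26818 - (-634)*44 = -26818 - 1*(-27896) = -26818 + 27896 = 1078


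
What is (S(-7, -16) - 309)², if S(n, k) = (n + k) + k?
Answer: 121104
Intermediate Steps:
S(n, k) = n + 2*k (S(n, k) = (k + n) + k = n + 2*k)
(S(-7, -16) - 309)² = ((-7 + 2*(-16)) - 309)² = ((-7 - 32) - 309)² = (-39 - 309)² = (-348)² = 121104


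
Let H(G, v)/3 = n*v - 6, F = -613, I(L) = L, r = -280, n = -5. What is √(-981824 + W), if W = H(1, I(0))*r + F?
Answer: I*√977397 ≈ 988.63*I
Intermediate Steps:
H(G, v) = -18 - 15*v (H(G, v) = 3*(-5*v - 6) = 3*(-6 - 5*v) = -18 - 15*v)
W = 4427 (W = (-18 - 15*0)*(-280) - 613 = (-18 + 0)*(-280) - 613 = -18*(-280) - 613 = 5040 - 613 = 4427)
√(-981824 + W) = √(-981824 + 4427) = √(-977397) = I*√977397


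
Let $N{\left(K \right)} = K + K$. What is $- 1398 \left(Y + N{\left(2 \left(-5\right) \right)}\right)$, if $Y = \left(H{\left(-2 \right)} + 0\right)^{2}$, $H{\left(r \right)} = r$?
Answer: $22368$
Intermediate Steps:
$N{\left(K \right)} = 2 K$
$Y = 4$ ($Y = \left(-2 + 0\right)^{2} = \left(-2\right)^{2} = 4$)
$- 1398 \left(Y + N{\left(2 \left(-5\right) \right)}\right) = - 1398 \left(4 + 2 \cdot 2 \left(-5\right)\right) = - 1398 \left(4 + 2 \left(-10\right)\right) = - 1398 \left(4 - 20\right) = \left(-1398\right) \left(-16\right) = 22368$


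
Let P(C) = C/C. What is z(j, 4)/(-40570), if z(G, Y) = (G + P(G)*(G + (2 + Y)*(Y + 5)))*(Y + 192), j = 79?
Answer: -20776/20285 ≈ -1.0242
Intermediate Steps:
P(C) = 1
z(G, Y) = (192 + Y)*(2*G + (2 + Y)*(5 + Y)) (z(G, Y) = (G + 1*(G + (2 + Y)*(Y + 5)))*(Y + 192) = (G + 1*(G + (2 + Y)*(5 + Y)))*(192 + Y) = (G + (G + (2 + Y)*(5 + Y)))*(192 + Y) = (2*G + (2 + Y)*(5 + Y))*(192 + Y) = (192 + Y)*(2*G + (2 + Y)*(5 + Y)))
z(j, 4)/(-40570) = (1920 + 4³ + 199*4² + 384*79 + 1354*4 + 2*79*4)/(-40570) = (1920 + 64 + 199*16 + 30336 + 5416 + 632)*(-1/40570) = (1920 + 64 + 3184 + 30336 + 5416 + 632)*(-1/40570) = 41552*(-1/40570) = -20776/20285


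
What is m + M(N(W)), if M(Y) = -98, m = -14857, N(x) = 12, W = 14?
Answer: -14955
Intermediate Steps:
m + M(N(W)) = -14857 - 98 = -14955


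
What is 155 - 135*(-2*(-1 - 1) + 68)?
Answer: -9565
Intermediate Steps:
155 - 135*(-2*(-1 - 1) + 68) = 155 - 135*(-2*(-2) + 68) = 155 - 135*(4 + 68) = 155 - 135*72 = 155 - 9720 = -9565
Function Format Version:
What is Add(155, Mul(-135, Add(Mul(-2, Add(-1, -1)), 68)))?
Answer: -9565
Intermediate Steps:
Add(155, Mul(-135, Add(Mul(-2, Add(-1, -1)), 68))) = Add(155, Mul(-135, Add(Mul(-2, -2), 68))) = Add(155, Mul(-135, Add(4, 68))) = Add(155, Mul(-135, 72)) = Add(155, -9720) = -9565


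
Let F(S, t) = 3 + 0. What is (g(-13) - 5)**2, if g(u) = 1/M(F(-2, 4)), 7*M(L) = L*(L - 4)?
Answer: 484/9 ≈ 53.778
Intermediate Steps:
F(S, t) = 3
M(L) = L*(-4 + L)/7 (M(L) = (L*(L - 4))/7 = (L*(-4 + L))/7 = L*(-4 + L)/7)
g(u) = -7/3 (g(u) = 1/((1/7)*3*(-4 + 3)) = 1/((1/7)*3*(-1)) = 1/(-3/7) = -7/3)
(g(-13) - 5)**2 = (-7/3 - 5)**2 = (-22/3)**2 = 484/9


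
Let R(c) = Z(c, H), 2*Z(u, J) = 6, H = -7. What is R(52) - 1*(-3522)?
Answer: 3525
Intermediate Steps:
Z(u, J) = 3 (Z(u, J) = (½)*6 = 3)
R(c) = 3
R(52) - 1*(-3522) = 3 - 1*(-3522) = 3 + 3522 = 3525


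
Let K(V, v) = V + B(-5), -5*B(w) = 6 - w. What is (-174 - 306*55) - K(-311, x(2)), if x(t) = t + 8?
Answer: -83454/5 ≈ -16691.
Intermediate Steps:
B(w) = -6/5 + w/5 (B(w) = -(6 - w)/5 = -6/5 + w/5)
x(t) = 8 + t
K(V, v) = -11/5 + V (K(V, v) = V + (-6/5 + (⅕)*(-5)) = V + (-6/5 - 1) = V - 11/5 = -11/5 + V)
(-174 - 306*55) - K(-311, x(2)) = (-174 - 306*55) - (-11/5 - 311) = (-174 - 16830) - 1*(-1566/5) = -17004 + 1566/5 = -83454/5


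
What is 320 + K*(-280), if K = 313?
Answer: -87320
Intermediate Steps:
320 + K*(-280) = 320 + 313*(-280) = 320 - 87640 = -87320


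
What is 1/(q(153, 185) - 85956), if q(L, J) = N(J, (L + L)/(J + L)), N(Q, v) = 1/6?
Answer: -6/515735 ≈ -1.1634e-5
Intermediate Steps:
N(Q, v) = 1/6
q(L, J) = 1/6
1/(q(153, 185) - 85956) = 1/(1/6 - 85956) = 1/(-515735/6) = -6/515735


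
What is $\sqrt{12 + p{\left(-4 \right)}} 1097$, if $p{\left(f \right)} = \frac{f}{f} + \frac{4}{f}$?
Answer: $2194 \sqrt{3} \approx 3800.1$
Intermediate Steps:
$p{\left(f \right)} = 1 + \frac{4}{f}$
$\sqrt{12 + p{\left(-4 \right)}} 1097 = \sqrt{12 + \frac{4 - 4}{-4}} \cdot 1097 = \sqrt{12 - 0} \cdot 1097 = \sqrt{12 + 0} \cdot 1097 = \sqrt{12} \cdot 1097 = 2 \sqrt{3} \cdot 1097 = 2194 \sqrt{3}$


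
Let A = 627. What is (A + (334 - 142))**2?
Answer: 670761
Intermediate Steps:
(A + (334 - 142))**2 = (627 + (334 - 142))**2 = (627 + 192)**2 = 819**2 = 670761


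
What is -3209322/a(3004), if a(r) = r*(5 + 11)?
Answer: -1604661/24032 ≈ -66.772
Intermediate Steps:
a(r) = 16*r (a(r) = r*16 = 16*r)
-3209322/a(3004) = -3209322/(16*3004) = -3209322/48064 = -3209322*1/48064 = -1604661/24032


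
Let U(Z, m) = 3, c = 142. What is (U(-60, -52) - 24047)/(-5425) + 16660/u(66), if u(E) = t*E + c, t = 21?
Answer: 31779933/2072350 ≈ 15.335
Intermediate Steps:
u(E) = 142 + 21*E (u(E) = 21*E + 142 = 142 + 21*E)
(U(-60, -52) - 24047)/(-5425) + 16660/u(66) = (3 - 24047)/(-5425) + 16660/(142 + 21*66) = -24044*(-1/5425) + 16660/(142 + 1386) = 24044/5425 + 16660/1528 = 24044/5425 + 16660*(1/1528) = 24044/5425 + 4165/382 = 31779933/2072350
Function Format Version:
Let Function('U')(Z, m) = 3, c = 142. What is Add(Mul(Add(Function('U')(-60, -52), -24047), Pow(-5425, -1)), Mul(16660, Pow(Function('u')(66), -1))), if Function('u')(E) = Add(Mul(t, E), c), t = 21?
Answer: Rational(31779933, 2072350) ≈ 15.335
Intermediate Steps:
Function('u')(E) = Add(142, Mul(21, E)) (Function('u')(E) = Add(Mul(21, E), 142) = Add(142, Mul(21, E)))
Add(Mul(Add(Function('U')(-60, -52), -24047), Pow(-5425, -1)), Mul(16660, Pow(Function('u')(66), -1))) = Add(Mul(Add(3, -24047), Pow(-5425, -1)), Mul(16660, Pow(Add(142, Mul(21, 66)), -1))) = Add(Mul(-24044, Rational(-1, 5425)), Mul(16660, Pow(Add(142, 1386), -1))) = Add(Rational(24044, 5425), Mul(16660, Pow(1528, -1))) = Add(Rational(24044, 5425), Mul(16660, Rational(1, 1528))) = Add(Rational(24044, 5425), Rational(4165, 382)) = Rational(31779933, 2072350)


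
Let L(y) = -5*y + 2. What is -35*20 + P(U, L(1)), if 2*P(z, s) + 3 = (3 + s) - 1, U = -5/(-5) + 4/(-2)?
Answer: -702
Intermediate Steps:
L(y) = 2 - 5*y
U = -1 (U = -5*(-⅕) + 4*(-½) = 1 - 2 = -1)
P(z, s) = -½ + s/2 (P(z, s) = -3/2 + ((3 + s) - 1)/2 = -3/2 + (2 + s)/2 = -3/2 + (1 + s/2) = -½ + s/2)
-35*20 + P(U, L(1)) = -35*20 + (-½ + (2 - 5*1)/2) = -700 + (-½ + (2 - 5)/2) = -700 + (-½ + (½)*(-3)) = -700 + (-½ - 3/2) = -700 - 2 = -702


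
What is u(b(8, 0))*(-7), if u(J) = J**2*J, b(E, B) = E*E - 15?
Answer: -823543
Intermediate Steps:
b(E, B) = -15 + E**2 (b(E, B) = E**2 - 15 = -15 + E**2)
u(J) = J**3
u(b(8, 0))*(-7) = (-15 + 8**2)**3*(-7) = (-15 + 64)**3*(-7) = 49**3*(-7) = 117649*(-7) = -823543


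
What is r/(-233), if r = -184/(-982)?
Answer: -92/114403 ≈ -0.00080417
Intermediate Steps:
r = 92/491 (r = -184*(-1)/982 = -1*(-92/491) = 92/491 ≈ 0.18737)
r/(-233) = (92/491)/(-233) = (92/491)*(-1/233) = -92/114403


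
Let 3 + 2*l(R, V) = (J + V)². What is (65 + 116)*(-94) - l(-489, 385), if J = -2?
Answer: -90357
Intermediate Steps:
l(R, V) = -3/2 + (-2 + V)²/2
(65 + 116)*(-94) - l(-489, 385) = (65 + 116)*(-94) - (-3/2 + (-2 + 385)²/2) = 181*(-94) - (-3/2 + (½)*383²) = -17014 - (-3/2 + (½)*146689) = -17014 - (-3/2 + 146689/2) = -17014 - 1*73343 = -17014 - 73343 = -90357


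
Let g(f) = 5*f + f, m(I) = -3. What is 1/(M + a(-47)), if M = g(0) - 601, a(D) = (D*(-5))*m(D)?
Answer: -1/1306 ≈ -0.00076570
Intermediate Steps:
g(f) = 6*f
a(D) = 15*D (a(D) = (D*(-5))*(-3) = -5*D*(-3) = 15*D)
M = -601 (M = 6*0 - 601 = 0 - 601 = -601)
1/(M + a(-47)) = 1/(-601 + 15*(-47)) = 1/(-601 - 705) = 1/(-1306) = -1/1306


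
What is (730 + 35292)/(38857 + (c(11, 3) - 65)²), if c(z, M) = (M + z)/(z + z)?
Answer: 4358662/5202961 ≈ 0.83773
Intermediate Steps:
c(z, M) = (M + z)/(2*z) (c(z, M) = (M + z)/((2*z)) = (M + z)*(1/(2*z)) = (M + z)/(2*z))
(730 + 35292)/(38857 + (c(11, 3) - 65)²) = (730 + 35292)/(38857 + ((½)*(3 + 11)/11 - 65)²) = 36022/(38857 + ((½)*(1/11)*14 - 65)²) = 36022/(38857 + (7/11 - 65)²) = 36022/(38857 + (-708/11)²) = 36022/(38857 + 501264/121) = 36022/(5202961/121) = 36022*(121/5202961) = 4358662/5202961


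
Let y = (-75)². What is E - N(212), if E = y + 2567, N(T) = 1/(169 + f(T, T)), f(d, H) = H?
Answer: 3121151/381 ≈ 8192.0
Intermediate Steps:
y = 5625
N(T) = 1/(169 + T)
E = 8192 (E = 5625 + 2567 = 8192)
E - N(212) = 8192 - 1/(169 + 212) = 8192 - 1/381 = 3121151/381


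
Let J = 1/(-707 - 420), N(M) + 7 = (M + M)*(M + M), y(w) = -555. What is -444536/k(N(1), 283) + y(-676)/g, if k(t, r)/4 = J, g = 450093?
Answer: 18791085388373/150031 ≈ 1.2525e+8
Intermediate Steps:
N(M) = -7 + 4*M² (N(M) = -7 + (M + M)*(M + M) = -7 + (2*M)*(2*M) = -7 + 4*M²)
J = -1/1127 (J = 1/(-1127) = -1/1127 ≈ -0.00088731)
k(t, r) = -4/1127 (k(t, r) = 4*(-1/1127) = -4/1127)
-444536/k(N(1), 283) + y(-676)/g = -444536/(-4/1127) - 555/450093 = -444536*(-1127/4) - 555*1/450093 = 125248018 - 185/150031 = 18791085388373/150031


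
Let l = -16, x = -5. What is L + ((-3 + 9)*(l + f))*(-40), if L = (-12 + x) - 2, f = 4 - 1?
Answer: 3101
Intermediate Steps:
f = 3
L = -19 (L = (-12 - 5) - 2 = -17 - 2 = -19)
L + ((-3 + 9)*(l + f))*(-40) = -19 + ((-3 + 9)*(-16 + 3))*(-40) = -19 + (6*(-13))*(-40) = -19 - 78*(-40) = -19 + 3120 = 3101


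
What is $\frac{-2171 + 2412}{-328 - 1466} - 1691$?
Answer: $- \frac{3033895}{1794} \approx -1691.1$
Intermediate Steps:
$\frac{-2171 + 2412}{-328 - 1466} - 1691 = \frac{241}{-1794} - 1691 = 241 \left(- \frac{1}{1794}\right) - 1691 = - \frac{241}{1794} - 1691 = - \frac{3033895}{1794}$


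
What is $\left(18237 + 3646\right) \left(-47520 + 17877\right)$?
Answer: $-648677769$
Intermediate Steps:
$\left(18237 + 3646\right) \left(-47520 + 17877\right) = 21883 \left(-29643\right) = -648677769$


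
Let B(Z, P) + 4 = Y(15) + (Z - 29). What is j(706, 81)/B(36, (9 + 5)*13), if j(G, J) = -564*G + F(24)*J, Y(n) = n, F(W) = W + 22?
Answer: -65743/3 ≈ -21914.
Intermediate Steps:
F(W) = 22 + W
B(Z, P) = -18 + Z (B(Z, P) = -4 + (15 + (Z - 29)) = -4 + (15 + (-29 + Z)) = -4 + (-14 + Z) = -18 + Z)
j(G, J) = -564*G + 46*J (j(G, J) = -564*G + (22 + 24)*J = -564*G + 46*J)
j(706, 81)/B(36, (9 + 5)*13) = (-564*706 + 46*81)/(-18 + 36) = (-398184 + 3726)/18 = -394458*1/18 = -65743/3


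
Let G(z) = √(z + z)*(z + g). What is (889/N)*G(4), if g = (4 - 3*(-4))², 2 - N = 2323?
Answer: -462280*√2/2321 ≈ -281.67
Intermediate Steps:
N = -2321 (N = 2 - 1*2323 = 2 - 2323 = -2321)
g = 256 (g = (4 + 12)² = 16² = 256)
G(z) = √2*√z*(256 + z) (G(z) = √(z + z)*(z + 256) = √(2*z)*(256 + z) = (√2*√z)*(256 + z) = √2*√z*(256 + z))
(889/N)*G(4) = (889/(-2321))*(√2*√4*(256 + 4)) = (889*(-1/2321))*(√2*2*260) = -462280*√2/2321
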